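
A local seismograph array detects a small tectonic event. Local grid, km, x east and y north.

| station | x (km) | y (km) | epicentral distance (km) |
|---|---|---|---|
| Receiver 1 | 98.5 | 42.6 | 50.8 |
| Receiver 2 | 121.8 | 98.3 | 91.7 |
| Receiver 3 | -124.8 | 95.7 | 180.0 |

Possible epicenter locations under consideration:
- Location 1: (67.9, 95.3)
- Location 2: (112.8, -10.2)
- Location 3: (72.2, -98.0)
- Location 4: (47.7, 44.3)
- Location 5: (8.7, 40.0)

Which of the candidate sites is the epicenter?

For each candidate, compare |candidate − station| to the reported distance:
Location 1: residuals Receiver 1 10.1, Receiver 2 37.7, Receiver 3 12.7 → max 37.7 km
Location 2: residuals Receiver 1 3.9, Receiver 2 17.2, Receiver 3 80.1 → max 80.1 km
Location 3: residuals Receiver 1 92.2, Receiver 2 110.8, Receiver 3 96.3 → max 110.8 km
Location 4: residuals Receiver 1 0.0, Receiver 2 0.0, Receiver 3 0.0 → max 0.0 km
Location 5: residuals Receiver 1 39.0, Receiver 2 35.5, Receiver 3 35.3 → max 39.0 km
Only Location 4 has all residuals ≈ 0.

Location 4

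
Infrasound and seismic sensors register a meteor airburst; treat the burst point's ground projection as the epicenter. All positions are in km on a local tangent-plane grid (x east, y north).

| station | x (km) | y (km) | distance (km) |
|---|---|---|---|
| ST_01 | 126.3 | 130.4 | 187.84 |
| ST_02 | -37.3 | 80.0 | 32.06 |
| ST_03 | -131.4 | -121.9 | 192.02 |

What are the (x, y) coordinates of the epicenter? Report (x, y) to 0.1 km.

Circle about each station: (x − 126.3)² + (y − 130.4)² = 187.84²; (x + 37.3)² + (y − 80.0)² = 32.06²; (x + 131.4)² + (y + 121.9)² = 192.02².
Subtracting the ST_01 equation from the ST_02 and ST_03 equations removes the quadratic terms:
-327.2 x − 100.8 y = 9091.46
-515.4 x − 504.6 y = -2418.09
Solving the 2×2 system: x ≈ -42.7, y ≈ 48.4 km.
Check against ST_01 (with the unrounded x, y): √((x − 126.3)²+(y − 130.4)²) = 187.84 ≈ 187.84 km. ✓

-42.7 km east, 48.4 km north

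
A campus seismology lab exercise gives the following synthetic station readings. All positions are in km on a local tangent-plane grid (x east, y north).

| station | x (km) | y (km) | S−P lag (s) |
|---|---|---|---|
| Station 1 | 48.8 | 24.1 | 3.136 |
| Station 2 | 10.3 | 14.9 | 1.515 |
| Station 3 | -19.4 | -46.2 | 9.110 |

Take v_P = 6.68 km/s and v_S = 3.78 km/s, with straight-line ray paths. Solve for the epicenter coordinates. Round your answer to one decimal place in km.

Distance from S−P lag: d = Δt · v_P v_S / (v_P − v_S) = Δt · (6.68·3.78)/(6.68−3.78) ≈ 8.7070·Δt.
So d_Station 1 = 27.31, d_Station 2 = 13.19, d_Station 3 = 79.32 km.
Circle about each station: (x − 48.8)² + (y − 24.1)² = 27.31²; (x − 10.3)² + (y − 14.9)² = 13.19²; (x + 19.4)² + (y + 46.2)² = 79.32².
Subtracting the Station 1 equation from the Station 2 and Station 3 equations removes the quadratic terms:
-77.0 x − 18.4 y = -2062.29
-136.4 x − 140.6 y = -5997.28
Solving the 2×2 system: x ≈ 21.6, y ≈ 21.7 km.

21.6 km east, 21.7 km north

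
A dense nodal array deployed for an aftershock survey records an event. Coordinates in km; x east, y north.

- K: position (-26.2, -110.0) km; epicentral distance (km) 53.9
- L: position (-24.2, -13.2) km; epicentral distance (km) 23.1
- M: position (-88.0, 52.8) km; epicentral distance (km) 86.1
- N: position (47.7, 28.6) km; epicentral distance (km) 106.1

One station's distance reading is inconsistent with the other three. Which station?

K

Solve using three stations at a time. Using L, M, N (subtract circle equations pairwise → linear system) gives (x, y) ≈ (-45.5, -22.1).
Distances from that point to each station vs reported:
  K: calculated 90.0 vs reported 53.9 → residual 36.1 km
  L: calculated 23.1 vs reported 23.1 → residual 0.0 km
  M: calculated 86.1 vs reported 86.1 → residual 0.0 km
  N: calculated 106.1 vs reported 106.1 → residual 0.0 km
L, M, N are mutually consistent (residuals ≈ 0); K is off by 36.1 km.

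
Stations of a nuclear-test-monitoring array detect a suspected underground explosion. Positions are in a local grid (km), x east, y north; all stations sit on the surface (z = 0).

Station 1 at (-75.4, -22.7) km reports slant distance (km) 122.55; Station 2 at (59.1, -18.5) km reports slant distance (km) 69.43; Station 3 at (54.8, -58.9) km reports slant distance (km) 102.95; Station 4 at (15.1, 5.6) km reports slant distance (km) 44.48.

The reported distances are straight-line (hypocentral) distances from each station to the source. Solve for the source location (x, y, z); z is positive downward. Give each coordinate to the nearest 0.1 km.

(28.0, 35.9, 29.9)

Each station gives a sphere (x−x_i)² + (y−y_i)² + z² = d_i² (stations at z=0).
Subtracting the Station 1 sphere from Station 2 and Station 3: z² cancels, leaving linear equations in x and y:
269.0 x + 8.4 y = 7832.59
260.4 x − 72.4 y = 4691.60
Solving: x ≈ 27.997, y ≈ 35.894 km (keep extra digits for the depth step; rounded: 28.0, 35.9).
Then from the Station 1 sphere: z² = 122.55² − (x + 75.4)² − (y + 22.7)² with x = 27.997, y = 35.894, so z ≈ 29.905 ≈ 29.9 km.
Check against Station 4 (with the unrounded solution): distance 44.48 ≈ 44.48 km. ✓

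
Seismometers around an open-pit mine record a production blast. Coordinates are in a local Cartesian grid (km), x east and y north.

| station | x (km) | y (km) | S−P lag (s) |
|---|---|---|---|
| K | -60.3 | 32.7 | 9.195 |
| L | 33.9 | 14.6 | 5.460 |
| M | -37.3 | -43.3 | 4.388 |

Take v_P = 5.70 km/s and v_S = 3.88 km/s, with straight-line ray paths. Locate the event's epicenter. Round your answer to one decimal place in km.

Distance from S−P lag: d = Δt · v_P v_S / (v_P − v_S) = Δt · (5.70·3.88)/(5.70−3.88) ≈ 12.1516·Δt.
So d_K = 111.73, d_L = 66.35, d_M = 53.32 km.
Circle about each station: (x + 60.3)² + (y − 32.7)² = 111.73²; (x − 33.9)² + (y − 14.6)² = 66.35²; (x + 37.3)² + (y + 43.3)² = 53.32².
Subtracting the K equation from the L and M equations removes the quadratic terms:
188.4 x − 36.2 y = 4738.26
46.0 x − 152.0 y = 8201.37
Solving the 2×2 system: x ≈ 15.7, y ≈ -49.2 km.

(15.7, -49.2)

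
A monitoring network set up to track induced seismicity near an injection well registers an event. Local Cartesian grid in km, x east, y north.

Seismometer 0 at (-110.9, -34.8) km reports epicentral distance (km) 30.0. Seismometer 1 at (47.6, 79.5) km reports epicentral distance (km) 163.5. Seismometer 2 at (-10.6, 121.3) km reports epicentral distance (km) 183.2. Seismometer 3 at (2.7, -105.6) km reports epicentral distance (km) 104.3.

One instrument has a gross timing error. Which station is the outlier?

Seismometer 1

Solve using three stations at a time. Using Seismometer 0, Seismometer 2, Seismometer 3 (subtract circle equations pairwise → linear system) gives (x, y) ≈ (-83.4, -46.8).
Distances from that point to each station vs reported:
  Seismometer 0: calculated 30.0 vs reported 30.0 → residual 0.0 km
  Seismometer 1: calculated 182.0 vs reported 163.5 → residual 18.5 km
  Seismometer 2: calculated 183.2 vs reported 183.2 → residual 0.0 km
  Seismometer 3: calculated 104.3 vs reported 104.3 → residual 0.0 km
Seismometer 0, Seismometer 2, Seismometer 3 are mutually consistent (residuals ≈ 0); Seismometer 1 is off by 18.5 km.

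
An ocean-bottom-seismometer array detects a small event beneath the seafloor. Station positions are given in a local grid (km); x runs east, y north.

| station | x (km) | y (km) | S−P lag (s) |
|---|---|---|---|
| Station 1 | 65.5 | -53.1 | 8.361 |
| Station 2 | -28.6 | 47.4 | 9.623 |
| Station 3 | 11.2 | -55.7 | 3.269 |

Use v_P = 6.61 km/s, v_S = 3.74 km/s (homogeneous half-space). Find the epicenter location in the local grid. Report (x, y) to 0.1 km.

Distance from S−P lag: d = Δt · v_P v_S / (v_P − v_S) = Δt · (6.61·3.74)/(6.61−3.74) ≈ 8.6137·Δt.
So d_Station 1 = 72.02, d_Station 2 = 82.89, d_Station 3 = 28.16 km.
Circle about each station: (x − 65.5)² + (y + 53.1)² = 72.02²; (x + 28.6)² + (y − 47.4)² = 82.89²; (x − 11.2)² + (y + 55.7)² = 28.16².
Subtracting the Station 1 equation from the Station 2 and Station 3 equations removes the quadratic terms:
-188.2 x + 201.0 y = -5729.01
-108.6 x − 5.2 y = 511.96
Solving the 2×2 system: x ≈ -3.2, y ≈ -31.5 km.

(-3.2, -31.5)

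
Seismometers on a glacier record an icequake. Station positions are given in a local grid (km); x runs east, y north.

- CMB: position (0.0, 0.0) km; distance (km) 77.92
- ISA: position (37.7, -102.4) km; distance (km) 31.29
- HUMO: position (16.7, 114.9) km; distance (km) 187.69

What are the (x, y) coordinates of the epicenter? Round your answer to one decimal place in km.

Circle about each station: x² + y² = 77.92²; (x − 37.7)² + (y + 102.4)² = 31.29²; (x − 16.7)² + (y − 114.9)² = 187.69².
Subtracting the CMB equation from the ISA and HUMO equations removes the quadratic terms:
75.4 x − 204.8 y = 16999.51
33.4 x + 229.8 y = -15675.11
Solving the 2×2 system: x ≈ 28.8, y ≈ -72.4 km.
Check against CMB (with the unrounded x, y): √(x²+y²) = 77.92 ≈ 77.92 km. ✓

(28.8, -72.4)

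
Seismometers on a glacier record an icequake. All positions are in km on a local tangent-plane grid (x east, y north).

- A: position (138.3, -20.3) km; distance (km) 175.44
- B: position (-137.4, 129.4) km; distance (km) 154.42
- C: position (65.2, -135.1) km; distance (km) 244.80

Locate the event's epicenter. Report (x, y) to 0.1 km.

Circle about each station: (x − 138.3)² + (y + 20.3)² = 175.44²; (x + 137.4)² + (y − 129.4)² = 154.42²; (x − 65.2)² + (y + 135.1)² = 244.80².
Subtracting the A equation from the B and C equations removes the quadratic terms:
-551.4 x + 299.4 y = 23017.80
-146.2 x − 229.6 y = -26183.78
Solving the 2×2 system: x ≈ 15.0, y ≈ 104.5 km.

15.0 km east, 104.5 km north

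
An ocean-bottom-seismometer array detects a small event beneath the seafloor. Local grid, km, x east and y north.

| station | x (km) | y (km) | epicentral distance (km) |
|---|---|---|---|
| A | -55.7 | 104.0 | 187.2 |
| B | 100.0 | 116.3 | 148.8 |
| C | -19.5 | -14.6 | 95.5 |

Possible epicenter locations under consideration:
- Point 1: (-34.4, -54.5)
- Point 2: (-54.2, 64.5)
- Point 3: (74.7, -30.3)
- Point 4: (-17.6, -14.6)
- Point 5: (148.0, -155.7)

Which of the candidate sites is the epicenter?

For each candidate, compare |candidate − station| to the reported distance:
Point 1: residuals A 27.3, B 68.5, C 52.9 → max 68.5 km
Point 2: residuals A 147.7, B 13.9, C 9.1 → max 147.7 km
Point 3: residuals A 0.0, B 0.0, C 0.0 → max 0.0 km
Point 4: residuals A 62.6, B 27.2, C 93.6 → max 93.6 km
Point 5: residuals A 142.9, B 127.4, C 123.5 → max 142.9 km
Only Point 3 has all residuals ≈ 0.

Point 3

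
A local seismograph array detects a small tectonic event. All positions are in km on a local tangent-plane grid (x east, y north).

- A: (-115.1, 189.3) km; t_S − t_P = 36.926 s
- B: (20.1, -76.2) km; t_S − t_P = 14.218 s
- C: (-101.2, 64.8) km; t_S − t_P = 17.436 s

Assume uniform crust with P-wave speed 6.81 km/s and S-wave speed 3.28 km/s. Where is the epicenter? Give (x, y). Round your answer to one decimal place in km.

x ≈ -61.4 km, y ≈ -38.1 km

Distance from S−P lag: d = Δt · v_P v_S / (v_P − v_S) = Δt · (6.81·3.28)/(6.81−3.28) ≈ 6.3277·Δt.
So d_A = 233.66, d_B = 89.97, d_C = 110.33 km.
Circle about each station: (x + 115.1)² + (y − 189.3)² = 233.66²; (x − 20.1)² + (y + 76.2)² = 89.97²; (x + 101.2)² + (y − 64.8)² = 110.33².
Subtracting the A equation from the B and C equations removes the quadratic terms:
270.4 x − 531.0 y = 3630.34
27.8 x − 249.0 y = 7782.27
Solving the 2×2 system: x ≈ -61.4, y ≈ -38.1 km.
Check against A (with the unrounded x, y): √((x + 115.1)²+(y − 189.3)²) = 233.66 ≈ 233.66 km. ✓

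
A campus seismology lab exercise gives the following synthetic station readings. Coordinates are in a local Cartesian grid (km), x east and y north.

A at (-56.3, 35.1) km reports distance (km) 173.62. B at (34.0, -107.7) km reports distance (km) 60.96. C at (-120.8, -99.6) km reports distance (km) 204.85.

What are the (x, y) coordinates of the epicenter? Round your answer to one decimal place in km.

(81.9, -70.0)

Circle about each station: (x + 56.3)² + (y − 35.1)² = 173.62²; (x − 34.0)² + (y + 107.7)² = 60.96²; (x + 120.8)² + (y + 99.6)² = 204.85².
Subtracting pairs of circle equations eliminates x²+y² and gives linear equations (the radical axes):
180.6 x − 285.6 y = 34781.37
-129.0 x − 269.4 y = 8291.48
Solving the 2×2 system: x ≈ 81.9, y ≈ -70.0 km.
Check against A (with the unrounded x, y): √((x + 56.3)²+(y − 35.1)²) = 173.62 ≈ 173.62 km. ✓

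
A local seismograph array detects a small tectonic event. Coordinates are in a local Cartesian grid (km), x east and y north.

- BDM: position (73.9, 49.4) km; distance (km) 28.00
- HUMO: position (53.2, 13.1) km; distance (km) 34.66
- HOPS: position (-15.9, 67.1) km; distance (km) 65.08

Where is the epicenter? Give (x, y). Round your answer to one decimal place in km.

Circle about each station: (x − 73.9)² + (y − 49.4)² = 28.00²; (x − 53.2)² + (y − 13.1)² = 34.66²; (x + 15.9)² + (y − 67.1)² = 65.08².
Subtracting the BDM equation from the HUMO and HOPS equations removes the quadratic terms:
-41.4 x − 72.6 y = -5317.04
-179.6 x + 35.4 y = -6597.76
Solving the 2×2 system: x ≈ 46.0, y ≈ 47.0 km.

46.0 km east, 47.0 km north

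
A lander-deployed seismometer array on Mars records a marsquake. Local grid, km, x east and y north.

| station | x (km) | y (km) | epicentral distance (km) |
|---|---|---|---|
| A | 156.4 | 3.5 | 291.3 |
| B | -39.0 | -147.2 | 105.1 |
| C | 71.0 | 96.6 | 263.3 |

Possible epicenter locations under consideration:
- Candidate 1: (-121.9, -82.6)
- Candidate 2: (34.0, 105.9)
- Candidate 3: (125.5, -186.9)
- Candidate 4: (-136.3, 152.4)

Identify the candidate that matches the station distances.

For each candidate, compare |candidate − station| to the reported distance:
Candidate 1: residuals A 0.0, B 0.0, C 0.0 → max 0.0 km
Candidate 2: residuals A 131.7, B 158.3, C 225.1 → max 225.1 km
Candidate 3: residuals A 98.4, B 64.1, C 25.4 → max 98.4 km
Candidate 4: residuals A 37.1, B 209.9, C 48.6 → max 209.9 km
Only Candidate 1 has all residuals ≈ 0.

Candidate 1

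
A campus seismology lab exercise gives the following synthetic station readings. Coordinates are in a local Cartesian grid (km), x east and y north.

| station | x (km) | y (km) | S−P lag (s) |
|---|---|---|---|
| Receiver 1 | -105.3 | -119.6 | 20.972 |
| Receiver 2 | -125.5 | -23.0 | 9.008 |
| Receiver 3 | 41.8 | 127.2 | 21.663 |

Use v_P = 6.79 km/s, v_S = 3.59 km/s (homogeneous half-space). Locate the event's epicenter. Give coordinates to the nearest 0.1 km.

-98.3 km east, 40.0 km north

Distance from S−P lag: d = Δt · v_P v_S / (v_P − v_S) = Δt · (6.79·3.59)/(6.79−3.59) ≈ 7.6175·Δt.
So d_Receiver 1 = 159.75, d_Receiver 2 = 68.62, d_Receiver 3 = 165.02 km.
Circle about each station: (x + 105.3)² + (y + 119.6)² = 159.75²; (x + 125.5)² + (y + 23.0)² = 68.62²; (x − 41.8)² + (y − 127.2)² = 165.02².
Subtracting the Receiver 1 equation from the Receiver 2 and Receiver 3 equations removes the quadratic terms:
-40.4 x + 193.2 y = 11698.36
294.2 x + 493.6 y = -9176.71
Solving the 2×2 system: x ≈ -98.3, y ≈ 40.0 km.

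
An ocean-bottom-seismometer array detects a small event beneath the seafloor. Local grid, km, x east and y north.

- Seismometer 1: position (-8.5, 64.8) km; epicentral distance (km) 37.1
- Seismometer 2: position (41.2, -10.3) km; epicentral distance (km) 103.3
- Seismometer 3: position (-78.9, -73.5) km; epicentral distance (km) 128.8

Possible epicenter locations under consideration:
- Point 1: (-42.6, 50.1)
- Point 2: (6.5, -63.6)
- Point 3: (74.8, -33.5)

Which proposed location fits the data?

Point 1

For each candidate, compare |candidate − station| to the reported distance:
Point 1: residuals Seismometer 1 0.0, Seismometer 2 0.0, Seismometer 3 0.0 → max 0.0 km
Point 2: residuals Seismometer 1 92.2, Seismometer 2 39.7, Seismometer 3 42.8 → max 92.2 km
Point 3: residuals Seismometer 1 91.7, Seismometer 2 62.5, Seismometer 3 30.0 → max 91.7 km
Only Point 1 has all residuals ≈ 0.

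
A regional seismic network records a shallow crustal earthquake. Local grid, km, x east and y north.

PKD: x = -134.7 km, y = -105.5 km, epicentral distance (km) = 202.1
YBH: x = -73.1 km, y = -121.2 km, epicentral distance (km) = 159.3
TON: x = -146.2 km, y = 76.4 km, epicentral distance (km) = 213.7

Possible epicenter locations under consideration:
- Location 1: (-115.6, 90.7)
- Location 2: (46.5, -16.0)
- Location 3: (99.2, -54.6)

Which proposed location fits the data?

Location 2

For each candidate, compare |candidate − station| to the reported distance:
Location 1: residuals PKD 5.0, YBH 56.8, TON 179.9 → max 179.9 km
Location 2: residuals PKD 0.0, YBH 0.0, TON 0.0 → max 0.0 km
Location 3: residuals PKD 37.3, YBH 25.4, TON 64.5 → max 64.5 km
Only Location 2 has all residuals ≈ 0.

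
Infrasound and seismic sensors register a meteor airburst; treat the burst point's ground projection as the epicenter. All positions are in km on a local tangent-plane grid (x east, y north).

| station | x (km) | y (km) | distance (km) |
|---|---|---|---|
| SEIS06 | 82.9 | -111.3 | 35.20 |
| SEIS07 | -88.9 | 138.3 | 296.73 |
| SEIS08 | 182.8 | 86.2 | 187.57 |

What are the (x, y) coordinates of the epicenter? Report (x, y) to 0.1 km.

106.4 km east, -85.1 km north

Circle about each station: (x − 82.9)² + (y + 111.3)² = 35.20²; (x + 88.9)² + (y − 138.3)² = 296.73²; (x − 182.8)² + (y − 86.2)² = 187.57².
Subtracting pairs of circle equations eliminates x²+y² and gives linear equations (the radical axes):
-343.6 x + 499.2 y = -79039.65
199.8 x + 395.0 y = -12357.28
Solving the 2×2 system: x ≈ 106.4, y ≈ -85.1 km.
Check against SEIS06 (with the unrounded x, y): √((x − 82.9)²+(y + 111.3)²) = 35.19 ≈ 35.20 km. ✓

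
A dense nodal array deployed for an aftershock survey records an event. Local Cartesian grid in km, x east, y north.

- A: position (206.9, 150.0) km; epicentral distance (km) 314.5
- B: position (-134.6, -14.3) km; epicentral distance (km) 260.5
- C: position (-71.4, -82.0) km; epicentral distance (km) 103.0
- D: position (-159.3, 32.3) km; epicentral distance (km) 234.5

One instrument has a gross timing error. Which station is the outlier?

B

Solve using three stations at a time. Using A, C, D (subtract circle equations pairwise → linear system) gives (x, y) ≈ (28.1, -108.7).
Distances from that point to each station vs reported:
  A: calculated 314.5 vs reported 314.5 → residual 0.0 km
  B: calculated 188.1 vs reported 260.5 → residual 72.4 km
  C: calculated 103.0 vs reported 103.0 → residual 0.0 km
  D: calculated 234.5 vs reported 234.5 → residual 0.0 km
A, C, D are mutually consistent (residuals ≈ 0); B is off by 72.4 km.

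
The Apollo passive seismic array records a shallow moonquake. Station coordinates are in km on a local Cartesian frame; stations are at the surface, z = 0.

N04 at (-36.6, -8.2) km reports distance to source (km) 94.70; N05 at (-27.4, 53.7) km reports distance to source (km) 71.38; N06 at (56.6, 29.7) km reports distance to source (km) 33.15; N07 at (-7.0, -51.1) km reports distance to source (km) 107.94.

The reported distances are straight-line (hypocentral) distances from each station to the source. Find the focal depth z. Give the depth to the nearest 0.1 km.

24.4 km

Each station gives a sphere (x−x_i)² + (y−y_i)² + z² = d_i² (stations at z=0).
Subtracting the N04 sphere from N05 and N06: z² cancels, leaving linear equations in x and y:
18.4 x + 123.8 y = 6100.64
186.4 x + 75.8 y = 10548.02
Solving: x ≈ 38.900, y ≈ 43.497 km (keep extra digits for the depth step; rounded: 38.9, 43.5).
Then from the N04 sphere: z² = 94.70² − (x + 36.6)² − (y + 8.2)² with x = 38.900, y = 43.497, so z ≈ 24.398 ≈ 24.4 km.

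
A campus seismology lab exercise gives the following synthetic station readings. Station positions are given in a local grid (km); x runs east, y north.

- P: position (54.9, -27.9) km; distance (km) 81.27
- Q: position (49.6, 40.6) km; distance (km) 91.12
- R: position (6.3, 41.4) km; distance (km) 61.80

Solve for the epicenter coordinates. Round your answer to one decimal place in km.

x ≈ -24.8 km, y ≈ -12.0 km

Circle about each station: (x − 54.9)² + (y + 27.9)² = 81.27²; (x − 49.6)² + (y − 40.6)² = 91.12²; (x − 6.3)² + (y − 41.4)² = 61.80².
Subtracting the P equation from the Q and R equations removes the quadratic terms:
-10.6 x + 137.0 y = -1381.94
-97.2 x + 138.6 y = 746.80
Solving the 2×2 system: x ≈ -24.8, y ≈ -12.0 km.
Check against P (with the unrounded x, y): √((x − 54.9)²+(y + 27.9)²) = 81.27 ≈ 81.27 km. ✓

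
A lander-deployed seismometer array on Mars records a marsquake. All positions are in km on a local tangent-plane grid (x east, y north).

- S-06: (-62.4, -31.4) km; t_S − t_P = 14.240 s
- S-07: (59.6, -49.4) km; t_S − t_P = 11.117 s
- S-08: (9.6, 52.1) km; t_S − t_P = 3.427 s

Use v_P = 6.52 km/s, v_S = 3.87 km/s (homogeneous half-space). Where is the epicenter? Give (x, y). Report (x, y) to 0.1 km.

(42.1, 55.0)

Distance from S−P lag: d = Δt · v_P v_S / (v_P − v_S) = Δt · (6.52·3.87)/(6.52−3.87) ≈ 9.5217·Δt.
So d_S-06 = 135.59, d_S-07 = 105.85, d_S-08 = 32.63 km.
Circle about each station: (x + 62.4)² + (y + 31.4)² = 135.59²; (x − 59.6)² + (y + 49.4)² = 105.85²; (x − 9.6)² + (y − 52.1)² = 32.63².
Subtracting pairs of circle equations eliminates x²+y² and gives linear equations (the radical axes):
244.0 x − 36.0 y = 8293.23
144.0 x + 167.0 y = 15246.78
Solving the 2×2 system: x ≈ 42.1, y ≈ 55.0 km.
Check against S-06 (with the unrounded x, y): √((x + 62.4)²+(y + 31.4)²) = 135.59 ≈ 135.59 km. ✓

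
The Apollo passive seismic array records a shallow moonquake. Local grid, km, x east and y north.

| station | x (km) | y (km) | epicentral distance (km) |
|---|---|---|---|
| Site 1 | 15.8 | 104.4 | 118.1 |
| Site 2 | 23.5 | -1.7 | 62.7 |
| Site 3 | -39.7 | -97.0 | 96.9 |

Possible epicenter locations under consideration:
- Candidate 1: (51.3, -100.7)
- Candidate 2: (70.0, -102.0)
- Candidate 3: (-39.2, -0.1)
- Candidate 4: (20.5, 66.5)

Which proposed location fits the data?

For each candidate, compare |candidate − station| to the reported distance:
Candidate 1: residuals Site 1 90.0, Site 2 40.1, Site 3 5.8 → max 90.0 km
Candidate 2: residuals Site 1 95.3, Site 2 47.9, Site 3 12.9 → max 95.3 km
Candidate 3: residuals Site 1 0.0, Site 2 0.0, Site 3 0.0 → max 0.0 km
Candidate 4: residuals Site 1 79.9, Site 2 5.6, Site 3 77.3 → max 79.9 km
Only Candidate 3 has all residuals ≈ 0.

Candidate 3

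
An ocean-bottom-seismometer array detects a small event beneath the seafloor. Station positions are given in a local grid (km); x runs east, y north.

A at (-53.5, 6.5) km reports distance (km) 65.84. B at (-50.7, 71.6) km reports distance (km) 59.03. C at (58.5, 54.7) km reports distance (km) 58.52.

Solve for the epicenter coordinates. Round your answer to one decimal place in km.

Circle about each station: (x + 53.5)² + (y − 6.5)² = 65.84²; (x + 50.7)² + (y − 71.6)² = 59.03²; (x − 58.5)² + (y − 54.7)² = 58.52².
Subtracting pairs of circle equations eliminates x²+y² and gives linear equations (the radical axes):
5.6 x + 130.2 y = 5642.91
224.0 x + 96.4 y = 4420.16
Solving the 2×2 system: x ≈ 1.1, y ≈ 43.3 km.
Check against A (with the unrounded x, y): √((x + 53.5)²+(y − 6.5)²) = 65.84 ≈ 65.84 km. ✓

x ≈ 1.1 km, y ≈ 43.3 km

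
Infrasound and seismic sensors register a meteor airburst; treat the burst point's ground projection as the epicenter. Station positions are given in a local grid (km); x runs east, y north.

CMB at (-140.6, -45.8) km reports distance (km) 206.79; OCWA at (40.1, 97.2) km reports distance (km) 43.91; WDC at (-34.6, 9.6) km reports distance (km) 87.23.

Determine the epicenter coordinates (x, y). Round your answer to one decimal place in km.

(40.9, 53.3)

Circle about each station: (x + 140.6)² + (y + 45.8)² = 206.79²; (x − 40.1)² + (y − 97.2)² = 43.91²; (x + 34.6)² + (y − 9.6)² = 87.23².
Subtracting the CMB equation from the OCWA and WDC equations removes the quadratic terms:
361.4 x + 286.0 y = 30023.87
212.0 x + 110.8 y = 14576.35
Solving the 2×2 system: x ≈ 40.9, y ≈ 53.3 km.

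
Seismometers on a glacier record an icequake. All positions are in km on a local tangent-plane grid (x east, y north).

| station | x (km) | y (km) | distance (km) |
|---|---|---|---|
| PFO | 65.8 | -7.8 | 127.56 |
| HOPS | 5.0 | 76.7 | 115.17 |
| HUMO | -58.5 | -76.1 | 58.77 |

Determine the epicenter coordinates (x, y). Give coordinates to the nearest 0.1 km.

Circle about each station: (x − 65.8)² + (y + 7.8)² = 127.56²; (x − 5.0)² + (y − 76.7)² = 115.17²; (x + 58.5)² + (y + 76.1)² = 58.77².
Subtracting pairs of circle equations eliminates x²+y² and gives linear equations (the radical axes):
-121.6 x + 169.0 y = 4524.83
-248.6 x − 136.6 y = 17640.62
Solving the 2×2 system: x ≈ -61.4, y ≈ -17.4 km.

x ≈ -61.4 km, y ≈ -17.4 km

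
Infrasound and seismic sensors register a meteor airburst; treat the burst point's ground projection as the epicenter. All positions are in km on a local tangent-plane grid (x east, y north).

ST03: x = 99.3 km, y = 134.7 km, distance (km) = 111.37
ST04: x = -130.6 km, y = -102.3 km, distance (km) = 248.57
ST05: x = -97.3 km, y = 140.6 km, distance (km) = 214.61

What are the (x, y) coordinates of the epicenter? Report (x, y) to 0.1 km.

Circle about each station: (x − 99.3)² + (y − 134.7)² = 111.37²; (x + 130.6)² + (y + 102.3)² = 248.57²; (x + 97.3)² + (y − 140.6)² = 214.61².
Subtracting pairs of circle equations eliminates x²+y² and gives linear equations (the radical axes):
-459.8 x − 474.0 y = -49866.70
-393.2 x + 11.8 y = -32423.11
Solving the 2×2 system: x ≈ 83.2, y ≈ 24.5 km.
Check against ST03 (with the unrounded x, y): √((x − 99.3)²+(y − 134.7)²) = 111.37 ≈ 111.37 km. ✓

(83.2, 24.5)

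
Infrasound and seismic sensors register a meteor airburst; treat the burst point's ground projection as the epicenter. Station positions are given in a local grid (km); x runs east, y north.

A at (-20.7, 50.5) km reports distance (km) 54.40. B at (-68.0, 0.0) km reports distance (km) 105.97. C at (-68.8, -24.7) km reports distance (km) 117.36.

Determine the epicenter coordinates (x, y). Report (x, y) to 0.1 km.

31.7 km east, 35.9 km north

Circle about each station: (x + 20.7)² + (y − 50.5)² = 54.40²; (x + 68.0)² + y² = 105.97²; (x + 68.8)² + (y + 24.7)² = 117.36².
Subtracting pairs of circle equations eliminates x²+y² and gives linear equations (the radical axes):
-94.6 x − 101.0 y = -6625.02
-96.2 x − 150.4 y = -8449.22
Solving the 2×2 system: x ≈ 31.7, y ≈ 35.9 km.
Check against A (with the unrounded x, y): √((x + 20.7)²+(y − 50.5)²) = 54.40 ≈ 54.40 km. ✓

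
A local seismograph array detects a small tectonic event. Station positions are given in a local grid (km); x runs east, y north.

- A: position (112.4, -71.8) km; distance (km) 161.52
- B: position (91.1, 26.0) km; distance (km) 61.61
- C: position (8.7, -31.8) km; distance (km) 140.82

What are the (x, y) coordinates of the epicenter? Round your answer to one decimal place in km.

(84.0, 87.2)

Circle about each station: (x − 112.4)² + (y + 71.8)² = 161.52²; (x − 91.1)² + (y − 26.0)² = 61.61²; (x − 8.7)² + (y + 31.8)² = 140.82².
Subtracting the A equation from the B and C equations removes the quadratic terms:
-42.6 x + 195.6 y = 13479.13
-207.4 x + 80.0 y = -10443.63
Solving the 2×2 system: x ≈ 84.0, y ≈ 87.2 km.
Check against A (with the unrounded x, y): √((x − 112.4)²+(y + 71.8)²) = 161.52 ≈ 161.52 km. ✓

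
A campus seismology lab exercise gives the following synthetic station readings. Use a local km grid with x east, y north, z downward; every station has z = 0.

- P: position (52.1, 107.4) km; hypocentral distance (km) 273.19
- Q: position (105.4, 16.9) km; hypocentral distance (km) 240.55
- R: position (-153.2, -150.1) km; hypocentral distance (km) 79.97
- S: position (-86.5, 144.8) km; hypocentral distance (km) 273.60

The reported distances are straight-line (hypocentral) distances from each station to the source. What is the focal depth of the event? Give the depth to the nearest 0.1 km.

depth ≈ 33.8 km

Each station gives a sphere (x−x_i)² + (y−y_i)² + z² = d_i² (stations at z=0).
Subtracting the P sphere from Q and R: z² cancels, leaving linear equations in x and y:
106.6 x − 181.0 y = 13914.07
-410.6 x − 515.0 y = 99988.66
Solving: x ≈ -84.603, y ≈ -126.700 km (keep extra digits for the depth step; rounded: -84.6, -126.7).
Then from the P sphere: z² = 273.19² − (x − 52.1)² − (y − 107.4)² with x = -84.603, y = -126.700, so z ≈ 33.797 ≈ 33.8 km.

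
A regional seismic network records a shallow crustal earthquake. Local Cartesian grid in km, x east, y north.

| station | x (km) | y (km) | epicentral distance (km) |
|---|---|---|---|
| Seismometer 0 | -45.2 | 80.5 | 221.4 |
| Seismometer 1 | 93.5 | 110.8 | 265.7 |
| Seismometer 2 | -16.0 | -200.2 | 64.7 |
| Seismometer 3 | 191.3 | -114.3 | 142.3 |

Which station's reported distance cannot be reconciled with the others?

Seismometer 3

Solve using three stations at a time. Using Seismometer 0, Seismometer 1, Seismometer 2 (subtract circle equations pairwise → linear system) gives (x, y) ≈ (-2.9, -136.8).
Distances from that point to each station vs reported:
  Seismometer 0: calculated 221.4 vs reported 221.4 → residual 0.0 km
  Seismometer 1: calculated 265.7 vs reported 265.7 → residual 0.0 km
  Seismometer 2: calculated 64.7 vs reported 64.7 → residual 0.0 km
  Seismometer 3: calculated 195.5 vs reported 142.3 → residual 53.2 km
Seismometer 0, Seismometer 1, Seismometer 2 are mutually consistent (residuals ≈ 0); Seismometer 3 is off by 53.2 km.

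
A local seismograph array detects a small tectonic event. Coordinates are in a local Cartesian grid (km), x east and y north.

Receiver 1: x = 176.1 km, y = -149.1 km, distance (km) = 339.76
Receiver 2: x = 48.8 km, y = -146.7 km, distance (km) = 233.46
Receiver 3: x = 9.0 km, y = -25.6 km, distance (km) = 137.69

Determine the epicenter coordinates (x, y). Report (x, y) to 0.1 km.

-123.9 km east, 10.4 km north

Circle about each station: (x − 176.1)² + (y + 149.1)² = 339.76²; (x − 48.8)² + (y + 146.7)² = 233.46²; (x − 9.0)² + (y + 25.6)² = 137.69².
Subtracting pairs of circle equations eliminates x²+y² and gives linear equations (the radical axes):
-254.6 x + 4.8 y = 31593.60
-334.2 x + 247.0 y = 43972.66
Solving the 2×2 system: x ≈ -123.9, y ≈ 10.4 km.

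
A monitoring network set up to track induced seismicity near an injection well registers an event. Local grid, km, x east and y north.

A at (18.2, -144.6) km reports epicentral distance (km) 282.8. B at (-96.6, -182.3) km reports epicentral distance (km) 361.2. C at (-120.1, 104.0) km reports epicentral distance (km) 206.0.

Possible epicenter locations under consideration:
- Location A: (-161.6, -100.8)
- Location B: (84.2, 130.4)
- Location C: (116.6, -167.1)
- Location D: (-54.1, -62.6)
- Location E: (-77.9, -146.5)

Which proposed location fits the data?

For each candidate, compare |candidate − station| to the reported distance:
Location A: residuals A 97.7, B 257.0, C 3.0 → max 257.0 km
Location B: residuals A 0.0, B 0.0, C 0.0 → max 0.0 km
Location C: residuals A 181.9, B 147.5, C 153.9 → max 181.9 km
Location D: residuals A 173.5, B 234.2, C 26.8 → max 234.2 km
Location E: residuals A 186.7, B 320.8, C 48.0 → max 320.8 km
Only Location B has all residuals ≈ 0.

Location B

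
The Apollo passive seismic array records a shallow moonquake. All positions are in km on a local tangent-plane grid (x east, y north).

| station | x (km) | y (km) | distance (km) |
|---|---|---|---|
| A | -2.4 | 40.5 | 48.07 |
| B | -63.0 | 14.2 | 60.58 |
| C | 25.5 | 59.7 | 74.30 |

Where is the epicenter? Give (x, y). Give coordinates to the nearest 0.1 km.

x ≈ -6.4 km, y ≈ -7.4 km

Circle about each station: (x + 2.4)² + (y − 40.5)² = 48.07²; (x + 63.0)² + (y − 14.2)² = 60.58²; (x − 25.5)² + (y − 59.7)² = 74.30².
Subtracting pairs of circle equations eliminates x²+y² and gives linear equations (the radical axes):
-121.2 x − 52.6 y = 1165.42
55.8 x + 38.4 y = -641.44
Solving the 2×2 system: x ≈ -6.4, y ≈ -7.4 km.
Check against A (with the unrounded x, y): √((x + 2.4)²+(y − 40.5)²) = 48.06 ≈ 48.07 km. ✓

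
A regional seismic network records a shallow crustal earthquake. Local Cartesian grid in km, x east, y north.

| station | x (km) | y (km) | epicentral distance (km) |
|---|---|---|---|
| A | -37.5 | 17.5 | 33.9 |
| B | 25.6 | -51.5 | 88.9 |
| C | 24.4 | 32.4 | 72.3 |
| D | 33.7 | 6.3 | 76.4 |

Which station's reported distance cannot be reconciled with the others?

A

Solve using three stations at a time. Using B, C, D (subtract circle equations pairwise → linear system) gives (x, y) ≈ (-42.8, 5.4).
Distances from that point to each station vs reported:
  A: calculated 13.2 vs reported 33.9 → residual 20.7 km
  B: calculated 89.0 vs reported 88.9 → residual 0.1 km
  C: calculated 72.4 vs reported 72.3 → residual 0.1 km
  D: calculated 76.5 vs reported 76.4 → residual 0.1 km
B, C, D are mutually consistent (residuals ≈ 0); A is off by 20.7 km.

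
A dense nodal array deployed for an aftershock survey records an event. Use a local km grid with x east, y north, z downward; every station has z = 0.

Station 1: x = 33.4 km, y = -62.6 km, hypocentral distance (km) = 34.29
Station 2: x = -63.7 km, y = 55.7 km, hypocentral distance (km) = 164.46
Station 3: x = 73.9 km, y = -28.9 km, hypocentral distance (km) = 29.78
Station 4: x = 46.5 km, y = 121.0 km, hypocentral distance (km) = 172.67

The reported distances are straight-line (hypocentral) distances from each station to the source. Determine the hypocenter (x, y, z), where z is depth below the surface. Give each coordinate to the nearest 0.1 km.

x ≈ 61.0 km, y ≈ -50.3 km, depth ≈ 16.2 km

Each station gives a sphere (x−x_i)² + (y−y_i)² + z² = d_i² (stations at z=0).
Subtracting the Station 1 sphere from Station 2 and Station 3: z² cancels, leaving linear equations in x and y:
-194.2 x + 236.6 y = -23745.43
81.0 x + 67.4 y = 1551.06
Solving: x ≈ 60.998, y ≈ -50.294 km (keep extra digits for the depth step; rounded: 61.0, -50.3).
Then from the Station 1 sphere: z² = 34.29² − (x − 33.4)² − (y + 62.6)² with x = 60.998, y = -50.294, so z ≈ 16.209 ≈ 16.2 km.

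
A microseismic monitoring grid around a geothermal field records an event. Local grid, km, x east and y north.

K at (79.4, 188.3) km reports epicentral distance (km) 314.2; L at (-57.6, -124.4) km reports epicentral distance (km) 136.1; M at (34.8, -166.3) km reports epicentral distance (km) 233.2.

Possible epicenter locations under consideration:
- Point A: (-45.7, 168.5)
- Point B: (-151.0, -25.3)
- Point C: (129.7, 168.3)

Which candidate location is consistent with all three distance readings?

For each candidate, compare |candidate − station| to the reported distance:
Point A: residuals K 187.5, L 157.0, M 111.1 → max 187.5 km
Point B: residuals K 0.0, L 0.1, M 0.0 → max 0.1 km
Point C: residuals K 260.1, L 211.4, M 114.6 → max 260.1 km
Only Point B has all residuals ≈ 0.

Point B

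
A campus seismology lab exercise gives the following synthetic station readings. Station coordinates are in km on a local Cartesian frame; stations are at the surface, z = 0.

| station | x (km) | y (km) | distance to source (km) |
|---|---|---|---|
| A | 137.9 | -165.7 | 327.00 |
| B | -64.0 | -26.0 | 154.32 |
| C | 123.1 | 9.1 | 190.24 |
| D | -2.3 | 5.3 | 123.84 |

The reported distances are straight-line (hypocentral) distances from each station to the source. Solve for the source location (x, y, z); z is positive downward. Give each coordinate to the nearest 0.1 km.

Each station gives a sphere (x−x_i)² + (y−y_i)² + z² = d_i² (stations at z=0).
Subtracting the A sphere from B and C: z² cancels, leaving linear equations in x and y:
-403.8 x + 279.4 y = 41413.44
-29.6 x + 349.6 y = 39501.26
Solving: x ≈ -25.896, y ≈ 110.797 km (keep extra digits for the depth step; rounded: -25.9, 110.8).
Then from the A sphere: z² = 327.00² − (x − 137.9)² − (y + 165.7)² with x = -25.896, y = 110.797, so z ≈ 60.409 ≈ 60.4 km.

(-25.9, 110.8, 60.4)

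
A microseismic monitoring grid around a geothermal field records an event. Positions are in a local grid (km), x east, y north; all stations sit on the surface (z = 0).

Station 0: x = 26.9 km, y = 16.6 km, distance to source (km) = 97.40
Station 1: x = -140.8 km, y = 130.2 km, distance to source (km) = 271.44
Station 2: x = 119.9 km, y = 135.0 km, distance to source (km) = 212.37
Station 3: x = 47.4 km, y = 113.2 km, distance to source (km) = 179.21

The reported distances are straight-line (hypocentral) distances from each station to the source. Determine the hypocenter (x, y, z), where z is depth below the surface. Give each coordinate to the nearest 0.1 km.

(47.8, -54.5, 63.2)

Each station gives a sphere (x−x_i)² + (y−y_i)² + z² = d_i² (stations at z=0).
Subtracting the Station 0 sphere from Station 1 and Station 2: z² cancels, leaving linear equations in x and y:
-335.4 x + 227.2 y = -28415.40
186.0 x + 236.8 y = -4012.42
Solving: x ≈ 47.806, y ≈ -54.495 km (keep extra digits for the depth step; rounded: 47.8, -54.5).
Then from the Station 0 sphere: z² = 97.40² − (x − 26.9)² − (y − 16.6)² with x = 47.806, y = -54.495, so z ≈ 63.208 ≈ 63.2 km.
Check against Station 3 (with the unrounded solution): distance 179.21 ≈ 179.21 km. ✓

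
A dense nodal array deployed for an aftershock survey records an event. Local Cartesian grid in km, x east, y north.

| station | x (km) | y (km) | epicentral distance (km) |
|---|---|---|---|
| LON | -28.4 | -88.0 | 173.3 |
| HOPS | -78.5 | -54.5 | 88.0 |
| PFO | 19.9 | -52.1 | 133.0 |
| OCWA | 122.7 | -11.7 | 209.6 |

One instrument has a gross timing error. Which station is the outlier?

Solve using three stations at a time. Using HOPS, PFO, OCWA (subtract circle equations pairwise → linear system) gives (x, y) ≈ (-81.9, 33.2).
Distances from that point to each station vs reported:
  LON: calculated 132.5 vs reported 173.3 → residual 40.8 km
  HOPS: calculated 87.8 vs reported 88.0 → residual 0.2 km
  PFO: calculated 132.9 vs reported 133.0 → residual 0.1 km
  OCWA: calculated 209.5 vs reported 209.6 → residual 0.1 km
HOPS, PFO, OCWA are mutually consistent (residuals ≈ 0); LON is off by 40.8 km.

LON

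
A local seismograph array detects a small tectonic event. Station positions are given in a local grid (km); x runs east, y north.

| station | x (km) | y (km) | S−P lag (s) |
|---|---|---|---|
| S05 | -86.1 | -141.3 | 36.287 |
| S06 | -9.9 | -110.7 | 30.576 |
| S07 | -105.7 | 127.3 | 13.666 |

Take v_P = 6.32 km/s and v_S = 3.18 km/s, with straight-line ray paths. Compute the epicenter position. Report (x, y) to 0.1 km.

x ≈ -29.7 km, y ≈ 84.0 km

Distance from S−P lag: d = Δt · v_P v_S / (v_P − v_S) = Δt · (6.32·3.18)/(6.32−3.18) ≈ 6.4005·Δt.
So d_S05 = 232.26, d_S06 = 195.70, d_S07 = 87.47 km.
Circle about each station: (x + 86.1)² + (y + 141.3)² = 232.26²; (x + 9.9)² + (y + 110.7)² = 195.70²; (x + 105.7)² + (y − 127.3)² = 87.47².
Subtracting the S05 equation from the S06 and S07 equations removes the quadratic terms:
152.4 x + 61.2 y = 619.82
-39.2 x + 537.2 y = 46292.59
Solving the 2×2 system: x ≈ -29.7, y ≈ 84.0 km.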